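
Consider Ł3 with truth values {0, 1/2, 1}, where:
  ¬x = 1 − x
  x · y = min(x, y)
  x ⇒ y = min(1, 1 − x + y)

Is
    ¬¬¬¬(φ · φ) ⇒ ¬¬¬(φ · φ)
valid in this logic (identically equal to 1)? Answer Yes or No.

No

Counterexample: take φ = 1.
φ · φ = 1 · 1 = 1
¬(φ · φ) = ¬1 = 0
¬¬(φ · φ) = ¬0 = 1
¬¬¬(φ · φ) = ¬1 = 0
¬¬¬¬(φ · φ) = ¬0 = 1
¬¬¬(φ · φ) = ¬1 = 0
¬¬¬¬(φ · φ) ⇒ ¬¬¬(φ · φ) = 1 ⇒ 0 = 0
This gives 0 ≠ 1.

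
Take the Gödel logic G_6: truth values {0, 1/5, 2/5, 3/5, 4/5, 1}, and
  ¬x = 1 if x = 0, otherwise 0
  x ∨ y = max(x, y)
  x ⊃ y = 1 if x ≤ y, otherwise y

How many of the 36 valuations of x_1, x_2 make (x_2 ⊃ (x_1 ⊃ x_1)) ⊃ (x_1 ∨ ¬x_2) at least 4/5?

16

value 1: 11 assignments (counts)
value 4/5: 5 assignments (counts)
value 3/5: 5 assignments
value 2/5: 5 assignments
value 1/5: 5 assignments
value 0: 5 assignments
So 16 of the 36 assignments meet the threshold.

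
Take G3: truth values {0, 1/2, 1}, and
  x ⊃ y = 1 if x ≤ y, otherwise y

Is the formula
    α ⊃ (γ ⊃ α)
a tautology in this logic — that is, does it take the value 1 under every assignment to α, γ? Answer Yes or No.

Yes

α = 0, γ = 0 ↦ 1
α = 0, γ = 1/2 ↦ 1
α = 0, γ = 1 ↦ 1
α = 1/2, γ = 0 ↦ 1
α = 1/2, γ = 1/2 ↦ 1
α = 1/2, γ = 1 ↦ 1
α = 1, γ = 0 ↦ 1
α = 1, γ = 1/2 ↦ 1
α = 1, γ = 1 ↦ 1
Every assignment gives a value ≥ 1.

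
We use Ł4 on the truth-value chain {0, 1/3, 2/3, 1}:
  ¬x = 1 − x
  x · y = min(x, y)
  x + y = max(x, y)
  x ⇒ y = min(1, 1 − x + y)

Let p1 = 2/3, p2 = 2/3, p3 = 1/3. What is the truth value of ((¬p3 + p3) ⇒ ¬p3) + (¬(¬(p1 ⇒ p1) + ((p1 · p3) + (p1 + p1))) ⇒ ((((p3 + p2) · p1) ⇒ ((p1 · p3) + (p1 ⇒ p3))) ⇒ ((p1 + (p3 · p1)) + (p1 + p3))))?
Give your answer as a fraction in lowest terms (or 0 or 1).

¬p3 = ¬1/3 = 2/3
¬p3 + p3 = 2/3 + 1/3 = 2/3
¬p3 = ¬1/3 = 2/3
(¬p3 + p3) ⇒ ¬p3 = 2/3 ⇒ 2/3 = 1
p1 ⇒ p1 = 2/3 ⇒ 2/3 = 1
¬(p1 ⇒ p1) = ¬1 = 0
p1 · p3 = 2/3 · 1/3 = 1/3
p1 + p1 = 2/3 + 2/3 = 2/3
(p1 · p3) + (p1 + p1) = 1/3 + 2/3 = 2/3
¬(p1 ⇒ p1) + ((p1 · p3) + (p1 + p1)) = 0 + 2/3 = 2/3
¬(¬(p1 ⇒ p1) + ((p1 · p3) + (p1 + p1))) = ¬2/3 = 1/3
p3 + p2 = 1/3 + 2/3 = 2/3
(p3 + p2) · p1 = 2/3 · 2/3 = 2/3
p1 · p3 = 2/3 · 1/3 = 1/3
p1 ⇒ p3 = 2/3 ⇒ 1/3 = 2/3
(p1 · p3) + (p1 ⇒ p3) = 1/3 + 2/3 = 2/3
((p3 + p2) · p1) ⇒ ((p1 · p3) + (p1 ⇒ p3)) = 2/3 ⇒ 2/3 = 1
p3 · p1 = 1/3 · 2/3 = 1/3
p1 + (p3 · p1) = 2/3 + 1/3 = 2/3
p1 + p3 = 2/3 + 1/3 = 2/3
(p1 + (p3 · p1)) + (p1 + p3) = 2/3 + 2/3 = 2/3
(((p3 + p2) · p1) ⇒ ((p1 · p3) + (p1 ⇒ p3))) ⇒ ((p1 + (p3 · p1)) + (p1 + p3)) = 1 ⇒ 2/3 = 2/3
¬(¬(p1 ⇒ p1) + ((p1 · p3) + (p1 + p1))) ⇒ ((((p3 + p2) · p1) ⇒ ((p1 · p3) + (p1 ⇒ p3))) ⇒ ((p1 + (p3 · p1)) + (p1 + p3))) = 1/3 ⇒ 2/3 = 1
((¬p3 + p3) ⇒ ¬p3) + (¬(¬(p1 ⇒ p1) + ((p1 · p3) + (p1 + p1))) ⇒ ((((p3 + p2) · p1) ⇒ ((p1 · p3) + (p1 ⇒ p3))) ⇒ ((p1 + (p3 · p1)) + (p1 + p3)))) = 1 + 1 = 1

1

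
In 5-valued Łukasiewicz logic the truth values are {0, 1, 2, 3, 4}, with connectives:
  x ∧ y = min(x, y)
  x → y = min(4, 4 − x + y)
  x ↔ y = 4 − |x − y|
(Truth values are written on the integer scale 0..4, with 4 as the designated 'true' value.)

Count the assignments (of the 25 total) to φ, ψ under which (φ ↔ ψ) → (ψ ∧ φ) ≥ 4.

9

value 4: 9 assignments (counts)
value 3: 7 assignments
value 2: 5 assignments
value 1: 3 assignments
value 0: 1 assignment
So 9 of the 25 assignments meet the threshold.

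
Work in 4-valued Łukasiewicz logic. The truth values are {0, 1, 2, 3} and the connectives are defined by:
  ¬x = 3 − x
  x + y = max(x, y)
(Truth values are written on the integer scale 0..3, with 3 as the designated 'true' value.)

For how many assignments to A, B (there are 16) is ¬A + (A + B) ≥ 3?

A = 0, B = 0 ↦ 3  ≥
A = 0, B = 1 ↦ 3  ≥
A = 0, B = 2 ↦ 3  ≥
A = 0, B = 3 ↦ 3  ≥
A = 1, B = 0 ↦ 2  <
A = 1, B = 1 ↦ 2  <
A = 1, B = 2 ↦ 2  <
A = 1, B = 3 ↦ 3  ≥
A = 2, B = 0 ↦ 2  <
A = 2, B = 1 ↦ 2  <
A = 2, B = 2 ↦ 2  <
A = 2, B = 3 ↦ 3  ≥
A = 3, B = 0 ↦ 3  ≥
A = 3, B = 1 ↦ 3  ≥
A = 3, B = 2 ↦ 3  ≥
A = 3, B = 3 ↦ 3  ≥
So 10 of the 16 assignments meet the threshold.

10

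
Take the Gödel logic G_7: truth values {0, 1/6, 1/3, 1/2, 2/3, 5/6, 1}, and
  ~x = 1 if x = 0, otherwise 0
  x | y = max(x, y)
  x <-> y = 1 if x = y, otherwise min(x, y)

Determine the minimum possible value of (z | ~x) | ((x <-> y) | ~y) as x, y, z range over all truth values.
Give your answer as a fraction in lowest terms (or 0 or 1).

1/6

Take x = 1/6, y = 1/3, z = 0:
~x = ~1/6 = 0
z | ~x = 0 | 0 = 0
x <-> y = 1/6 <-> 1/3 = 1/6
~y = ~1/3 = 0
(x <-> y) | ~y = 1/6 | 0 = 1/6
(z | ~x) | ((x <-> y) | ~y) = 0 | 1/6 = 1/6
No assignment yields a value below 1/6, so this is the minimum.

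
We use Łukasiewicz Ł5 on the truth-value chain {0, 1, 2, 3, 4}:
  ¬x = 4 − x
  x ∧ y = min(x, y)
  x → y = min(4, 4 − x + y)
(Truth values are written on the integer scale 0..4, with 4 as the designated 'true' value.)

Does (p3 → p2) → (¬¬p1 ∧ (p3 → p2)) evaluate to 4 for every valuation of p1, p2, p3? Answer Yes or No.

Counterexample: take p1 = 0, p2 = 0, p3 = 0.
p3 → p2 = 0 → 0 = 4
¬p1 = ¬0 = 4
¬¬p1 = ¬4 = 0
¬¬p1 ∧ (p3 → p2) = 0 ∧ 4 = 0
(p3 → p2) → (¬¬p1 ∧ (p3 → p2)) = 4 → 0 = 0
This gives 0 ≠ 4.

No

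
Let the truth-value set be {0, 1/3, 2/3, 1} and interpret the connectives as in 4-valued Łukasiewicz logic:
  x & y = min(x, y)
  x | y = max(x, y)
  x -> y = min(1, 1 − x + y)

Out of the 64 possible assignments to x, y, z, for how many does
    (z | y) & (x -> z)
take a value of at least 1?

22

value 1: 22 assignments (counts)
value 2/3: 20 assignments
value 1/3: 15 assignments
value 0: 7 assignments
So 22 of the 64 assignments meet the threshold.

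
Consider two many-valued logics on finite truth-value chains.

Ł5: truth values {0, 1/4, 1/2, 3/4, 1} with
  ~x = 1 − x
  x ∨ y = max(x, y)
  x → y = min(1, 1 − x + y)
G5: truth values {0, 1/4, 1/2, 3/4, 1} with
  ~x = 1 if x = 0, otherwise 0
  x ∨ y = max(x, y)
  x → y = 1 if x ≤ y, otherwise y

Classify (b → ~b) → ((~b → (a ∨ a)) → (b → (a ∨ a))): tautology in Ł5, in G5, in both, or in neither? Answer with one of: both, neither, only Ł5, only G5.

In Ł5: every assignment gives 1 — tautology.
In G5: every assignment gives 1 — tautology.

both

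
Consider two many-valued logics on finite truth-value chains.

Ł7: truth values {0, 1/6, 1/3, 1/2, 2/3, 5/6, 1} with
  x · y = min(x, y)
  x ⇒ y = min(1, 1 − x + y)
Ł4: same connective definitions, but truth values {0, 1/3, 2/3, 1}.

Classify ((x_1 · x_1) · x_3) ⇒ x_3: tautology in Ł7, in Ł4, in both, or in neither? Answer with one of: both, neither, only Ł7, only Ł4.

In Ł7: every assignment gives 1 — tautology.
In Ł4: every assignment gives 1 — tautology.

both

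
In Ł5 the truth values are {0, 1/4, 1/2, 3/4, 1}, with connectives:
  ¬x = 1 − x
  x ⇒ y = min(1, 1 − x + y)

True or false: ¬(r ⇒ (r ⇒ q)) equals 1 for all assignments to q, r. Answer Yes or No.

No

Counterexample: take q = 0, r = 0.
r ⇒ q = 0 ⇒ 0 = 1
r ⇒ (r ⇒ q) = 0 ⇒ 1 = 1
¬(r ⇒ (r ⇒ q)) = ¬1 = 0
This gives 0 ≠ 1.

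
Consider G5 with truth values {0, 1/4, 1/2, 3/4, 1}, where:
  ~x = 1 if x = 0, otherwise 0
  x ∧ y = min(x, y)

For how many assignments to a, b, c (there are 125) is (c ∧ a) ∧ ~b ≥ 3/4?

value 1: 1 assignment (counts)
value 3/4: 3 assignments (counts)
value 1/2: 5 assignments
value 1/4: 7 assignments
value 0: 109 assignments
So 4 of the 125 assignments meet the threshold.

4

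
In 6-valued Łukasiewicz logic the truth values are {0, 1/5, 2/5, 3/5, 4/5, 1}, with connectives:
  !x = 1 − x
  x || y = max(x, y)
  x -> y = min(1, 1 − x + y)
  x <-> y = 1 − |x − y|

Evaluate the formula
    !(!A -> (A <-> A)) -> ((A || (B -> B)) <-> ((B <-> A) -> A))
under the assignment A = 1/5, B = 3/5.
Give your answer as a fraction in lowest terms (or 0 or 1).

!A = !1/5 = 4/5
A <-> A = 1/5 <-> 1/5 = 1
!A -> (A <-> A) = 4/5 -> 1 = 1
!(!A -> (A <-> A)) = !1 = 0
B -> B = 3/5 -> 3/5 = 1
A || (B -> B) = 1/5 || 1 = 1
B <-> A = 3/5 <-> 1/5 = 3/5
(B <-> A) -> A = 3/5 -> 1/5 = 3/5
(A || (B -> B)) <-> ((B <-> A) -> A) = 1 <-> 3/5 = 3/5
!(!A -> (A <-> A)) -> ((A || (B -> B)) <-> ((B <-> A) -> A)) = 0 -> 3/5 = 1

1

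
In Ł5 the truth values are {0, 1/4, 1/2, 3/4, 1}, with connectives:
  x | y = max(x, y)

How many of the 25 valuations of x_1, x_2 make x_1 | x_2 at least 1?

value 1: 9 assignments (counts)
value 3/4: 7 assignments
value 1/2: 5 assignments
value 1/4: 3 assignments
value 0: 1 assignment
So 9 of the 25 assignments meet the threshold.

9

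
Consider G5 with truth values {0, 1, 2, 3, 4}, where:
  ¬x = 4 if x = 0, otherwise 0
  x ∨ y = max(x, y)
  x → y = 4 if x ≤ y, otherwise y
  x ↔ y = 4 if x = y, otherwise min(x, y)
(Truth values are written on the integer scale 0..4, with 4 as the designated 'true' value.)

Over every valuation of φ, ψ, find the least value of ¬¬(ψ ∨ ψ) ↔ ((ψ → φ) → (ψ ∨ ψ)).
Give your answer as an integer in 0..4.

Take φ = 1, ψ = 1:
ψ ∨ ψ = 1 ∨ 1 = 1
¬(ψ ∨ ψ) = ¬1 = 0
¬¬(ψ ∨ ψ) = ¬0 = 4
ψ → φ = 1 → 1 = 4
ψ ∨ ψ = 1 ∨ 1 = 1
(ψ → φ) → (ψ ∨ ψ) = 4 → 1 = 1
¬¬(ψ ∨ ψ) ↔ ((ψ → φ) → (ψ ∨ ψ)) = 4 ↔ 1 = 1
No assignment yields a value below 1, so this is the minimum.

1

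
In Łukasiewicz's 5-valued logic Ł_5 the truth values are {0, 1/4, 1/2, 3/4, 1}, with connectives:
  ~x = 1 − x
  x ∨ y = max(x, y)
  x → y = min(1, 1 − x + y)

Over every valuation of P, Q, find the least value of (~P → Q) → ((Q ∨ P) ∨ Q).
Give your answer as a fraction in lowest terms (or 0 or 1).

1/2

Take P = 1/2, Q = 1/2:
~P = ~1/2 = 1/2
~P → Q = 1/2 → 1/2 = 1
Q ∨ P = 1/2 ∨ 1/2 = 1/2
(Q ∨ P) ∨ Q = 1/2 ∨ 1/2 = 1/2
(~P → Q) → ((Q ∨ P) ∨ Q) = 1 → 1/2 = 1/2
No assignment yields a value below 1/2, so this is the minimum.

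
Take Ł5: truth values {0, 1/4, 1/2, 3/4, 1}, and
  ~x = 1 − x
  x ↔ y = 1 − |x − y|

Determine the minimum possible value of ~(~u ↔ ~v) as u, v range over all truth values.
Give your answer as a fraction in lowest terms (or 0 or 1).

Take u = 0, v = 0:
~u = ~0 = 1
~v = ~0 = 1
~u ↔ ~v = 1 ↔ 1 = 1
~(~u ↔ ~v) = ~1 = 0
No assignment yields a value below 0, so this is the minimum.

0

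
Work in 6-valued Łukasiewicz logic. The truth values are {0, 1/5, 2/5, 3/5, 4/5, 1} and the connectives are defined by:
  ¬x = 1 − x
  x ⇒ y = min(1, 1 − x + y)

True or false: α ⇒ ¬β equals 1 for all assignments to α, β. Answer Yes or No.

No

Counterexample: take α = 1/5, β = 1.
¬β = ¬1 = 0
α ⇒ ¬β = 1/5 ⇒ 0 = 4/5
This gives 4/5 ≠ 1.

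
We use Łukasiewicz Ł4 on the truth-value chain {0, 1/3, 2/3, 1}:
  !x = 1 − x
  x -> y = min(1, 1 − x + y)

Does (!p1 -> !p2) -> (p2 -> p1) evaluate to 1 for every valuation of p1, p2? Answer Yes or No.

p1 = 0, p2 = 0 ↦ 1
p1 = 0, p2 = 1/3 ↦ 1
p1 = 0, p2 = 2/3 ↦ 1
p1 = 0, p2 = 1 ↦ 1
p1 = 1/3, p2 = 0 ↦ 1
p1 = 1/3, p2 = 1/3 ↦ 1
p1 = 1/3, p2 = 2/3 ↦ 1
p1 = 1/3, p2 = 1 ↦ 1
p1 = 2/3, p2 = 0 ↦ 1
p1 = 2/3, p2 = 1/3 ↦ 1
p1 = 2/3, p2 = 2/3 ↦ 1
p1 = 2/3, p2 = 1 ↦ 1
p1 = 1, p2 = 0 ↦ 1
p1 = 1, p2 = 1/3 ↦ 1
p1 = 1, p2 = 2/3 ↦ 1
p1 = 1, p2 = 1 ↦ 1
Every assignment gives a value ≥ 1.

Yes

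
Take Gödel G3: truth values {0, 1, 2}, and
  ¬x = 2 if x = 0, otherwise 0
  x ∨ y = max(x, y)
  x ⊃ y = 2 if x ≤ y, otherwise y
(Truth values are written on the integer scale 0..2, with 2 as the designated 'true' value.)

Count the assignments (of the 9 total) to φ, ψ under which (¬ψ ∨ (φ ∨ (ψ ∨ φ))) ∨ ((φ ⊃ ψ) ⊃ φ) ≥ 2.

7

φ = 0, ψ = 0 ↦ 2  ≥
φ = 0, ψ = 1 ↦ 1  <
φ = 0, ψ = 2 ↦ 2  ≥
φ = 1, ψ = 0 ↦ 2  ≥
φ = 1, ψ = 1 ↦ 1  <
φ = 1, ψ = 2 ↦ 2  ≥
φ = 2, ψ = 0 ↦ 2  ≥
φ = 2, ψ = 1 ↦ 2  ≥
φ = 2, ψ = 2 ↦ 2  ≥
So 7 of the 9 assignments meet the threshold.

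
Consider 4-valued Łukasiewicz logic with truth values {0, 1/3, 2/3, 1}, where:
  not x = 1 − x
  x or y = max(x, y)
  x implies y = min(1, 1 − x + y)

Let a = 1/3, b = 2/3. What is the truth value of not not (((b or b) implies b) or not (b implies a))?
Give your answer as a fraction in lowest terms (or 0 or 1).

1

b or b = 2/3 or 2/3 = 2/3
(b or b) implies b = 2/3 implies 2/3 = 1
b implies a = 2/3 implies 1/3 = 2/3
not (b implies a) = not 2/3 = 1/3
((b or b) implies b) or not (b implies a) = 1 or 1/3 = 1
not (((b or b) implies b) or not (b implies a)) = not 1 = 0
not not (((b or b) implies b) or not (b implies a)) = not 0 = 1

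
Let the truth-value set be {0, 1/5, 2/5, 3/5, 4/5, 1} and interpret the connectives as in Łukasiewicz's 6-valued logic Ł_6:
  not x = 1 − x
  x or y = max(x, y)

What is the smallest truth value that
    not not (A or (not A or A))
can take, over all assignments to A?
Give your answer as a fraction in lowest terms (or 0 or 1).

3/5

Take A = 2/5:
not A = not 2/5 = 3/5
not A or A = 3/5 or 2/5 = 3/5
A or (not A or A) = 2/5 or 3/5 = 3/5
not (A or (not A or A)) = not 3/5 = 2/5
not not (A or (not A or A)) = not 2/5 = 3/5
No assignment yields a value below 3/5, so this is the minimum.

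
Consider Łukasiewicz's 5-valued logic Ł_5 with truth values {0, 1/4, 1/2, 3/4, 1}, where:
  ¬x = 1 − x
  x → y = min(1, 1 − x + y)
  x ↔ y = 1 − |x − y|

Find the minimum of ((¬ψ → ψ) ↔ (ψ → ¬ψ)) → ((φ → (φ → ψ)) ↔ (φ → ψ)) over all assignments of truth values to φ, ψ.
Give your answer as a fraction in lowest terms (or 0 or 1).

3/4

Take φ = 3/4, ψ = 1/2:
¬ψ = ¬1/2 = 1/2
¬ψ → ψ = 1/2 → 1/2 = 1
¬ψ = ¬1/2 = 1/2
ψ → ¬ψ = 1/2 → 1/2 = 1
(¬ψ → ψ) ↔ (ψ → ¬ψ) = 1 ↔ 1 = 1
φ → ψ = 3/4 → 1/2 = 3/4
φ → (φ → ψ) = 3/4 → 3/4 = 1
φ → ψ = 3/4 → 1/2 = 3/4
(φ → (φ → ψ)) ↔ (φ → ψ) = 1 ↔ 3/4 = 3/4
((¬ψ → ψ) ↔ (ψ → ¬ψ)) → ((φ → (φ → ψ)) ↔ (φ → ψ)) = 1 → 3/4 = 3/4
No assignment yields a value below 3/4, so this is the minimum.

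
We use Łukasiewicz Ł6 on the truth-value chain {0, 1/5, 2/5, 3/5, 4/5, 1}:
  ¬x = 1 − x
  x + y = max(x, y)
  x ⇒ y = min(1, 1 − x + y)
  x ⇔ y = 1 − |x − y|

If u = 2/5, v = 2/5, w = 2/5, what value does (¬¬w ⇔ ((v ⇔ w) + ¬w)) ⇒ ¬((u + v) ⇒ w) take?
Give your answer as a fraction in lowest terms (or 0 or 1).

¬w = ¬2/5 = 3/5
¬¬w = ¬3/5 = 2/5
v ⇔ w = 2/5 ⇔ 2/5 = 1
¬w = ¬2/5 = 3/5
(v ⇔ w) + ¬w = 1 + 3/5 = 1
¬¬w ⇔ ((v ⇔ w) + ¬w) = 2/5 ⇔ 1 = 2/5
u + v = 2/5 + 2/5 = 2/5
(u + v) ⇒ w = 2/5 ⇒ 2/5 = 1
¬((u + v) ⇒ w) = ¬1 = 0
(¬¬w ⇔ ((v ⇔ w) + ¬w)) ⇒ ¬((u + v) ⇒ w) = 2/5 ⇒ 0 = 3/5

3/5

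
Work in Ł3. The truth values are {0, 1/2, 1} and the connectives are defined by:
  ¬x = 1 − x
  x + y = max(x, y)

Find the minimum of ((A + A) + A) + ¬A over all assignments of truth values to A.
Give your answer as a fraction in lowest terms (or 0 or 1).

1/2

Take A = 1/2:
A + A = 1/2 + 1/2 = 1/2
(A + A) + A = 1/2 + 1/2 = 1/2
¬A = ¬1/2 = 1/2
((A + A) + A) + ¬A = 1/2 + 1/2 = 1/2
No assignment yields a value below 1/2, so this is the minimum.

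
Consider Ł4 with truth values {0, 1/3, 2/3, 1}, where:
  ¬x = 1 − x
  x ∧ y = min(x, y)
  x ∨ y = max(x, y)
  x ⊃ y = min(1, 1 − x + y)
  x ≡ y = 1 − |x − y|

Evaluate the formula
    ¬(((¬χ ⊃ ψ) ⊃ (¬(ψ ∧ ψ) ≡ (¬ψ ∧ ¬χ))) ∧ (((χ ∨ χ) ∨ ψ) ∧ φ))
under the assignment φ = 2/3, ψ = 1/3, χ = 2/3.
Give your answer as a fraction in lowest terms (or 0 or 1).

¬χ = ¬2/3 = 1/3
¬χ ⊃ ψ = 1/3 ⊃ 1/3 = 1
ψ ∧ ψ = 1/3 ∧ 1/3 = 1/3
¬(ψ ∧ ψ) = ¬1/3 = 2/3
¬ψ = ¬1/3 = 2/3
¬χ = ¬2/3 = 1/3
¬ψ ∧ ¬χ = 2/3 ∧ 1/3 = 1/3
¬(ψ ∧ ψ) ≡ (¬ψ ∧ ¬χ) = 2/3 ≡ 1/3 = 2/3
(¬χ ⊃ ψ) ⊃ (¬(ψ ∧ ψ) ≡ (¬ψ ∧ ¬χ)) = 1 ⊃ 2/3 = 2/3
χ ∨ χ = 2/3 ∨ 2/3 = 2/3
(χ ∨ χ) ∨ ψ = 2/3 ∨ 1/3 = 2/3
((χ ∨ χ) ∨ ψ) ∧ φ = 2/3 ∧ 2/3 = 2/3
((¬χ ⊃ ψ) ⊃ (¬(ψ ∧ ψ) ≡ (¬ψ ∧ ¬χ))) ∧ (((χ ∨ χ) ∨ ψ) ∧ φ) = 2/3 ∧ 2/3 = 2/3
¬(((¬χ ⊃ ψ) ⊃ (¬(ψ ∧ ψ) ≡ (¬ψ ∧ ¬χ))) ∧ (((χ ∨ χ) ∨ ψ) ∧ φ)) = ¬2/3 = 1/3

1/3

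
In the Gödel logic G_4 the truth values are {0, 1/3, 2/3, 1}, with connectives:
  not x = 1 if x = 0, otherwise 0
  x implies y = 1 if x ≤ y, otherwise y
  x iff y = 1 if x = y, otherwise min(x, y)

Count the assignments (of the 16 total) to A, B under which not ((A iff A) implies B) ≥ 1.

A = 0, B = 0 ↦ 1  ≥
A = 0, B = 1/3 ↦ 0  <
A = 0, B = 2/3 ↦ 0  <
A = 0, B = 1 ↦ 0  <
A = 1/3, B = 0 ↦ 1  ≥
A = 1/3, B = 1/3 ↦ 0  <
A = 1/3, B = 2/3 ↦ 0  <
A = 1/3, B = 1 ↦ 0  <
A = 2/3, B = 0 ↦ 1  ≥
A = 2/3, B = 1/3 ↦ 0  <
A = 2/3, B = 2/3 ↦ 0  <
A = 2/3, B = 1 ↦ 0  <
A = 1, B = 0 ↦ 1  ≥
A = 1, B = 1/3 ↦ 0  <
A = 1, B = 2/3 ↦ 0  <
A = 1, B = 1 ↦ 0  <
So 4 of the 16 assignments meet the threshold.

4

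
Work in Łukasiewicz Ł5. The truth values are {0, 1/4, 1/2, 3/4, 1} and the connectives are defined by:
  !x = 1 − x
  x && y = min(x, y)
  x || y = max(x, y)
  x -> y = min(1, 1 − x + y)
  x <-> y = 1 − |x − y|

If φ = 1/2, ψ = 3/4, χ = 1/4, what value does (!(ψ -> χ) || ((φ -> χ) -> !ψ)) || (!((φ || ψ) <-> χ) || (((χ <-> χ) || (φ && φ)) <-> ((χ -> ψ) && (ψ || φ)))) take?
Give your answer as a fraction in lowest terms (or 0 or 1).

ψ -> χ = 3/4 -> 1/4 = 1/2
!(ψ -> χ) = !1/2 = 1/2
φ -> χ = 1/2 -> 1/4 = 3/4
!ψ = !3/4 = 1/4
(φ -> χ) -> !ψ = 3/4 -> 1/4 = 1/2
!(ψ -> χ) || ((φ -> χ) -> !ψ) = 1/2 || 1/2 = 1/2
φ || ψ = 1/2 || 3/4 = 3/4
(φ || ψ) <-> χ = 3/4 <-> 1/4 = 1/2
!((φ || ψ) <-> χ) = !1/2 = 1/2
χ <-> χ = 1/4 <-> 1/4 = 1
φ && φ = 1/2 && 1/2 = 1/2
(χ <-> χ) || (φ && φ) = 1 || 1/2 = 1
χ -> ψ = 1/4 -> 3/4 = 1
ψ || φ = 3/4 || 1/2 = 3/4
(χ -> ψ) && (ψ || φ) = 1 && 3/4 = 3/4
((χ <-> χ) || (φ && φ)) <-> ((χ -> ψ) && (ψ || φ)) = 1 <-> 3/4 = 3/4
!((φ || ψ) <-> χ) || (((χ <-> χ) || (φ && φ)) <-> ((χ -> ψ) && (ψ || φ))) = 1/2 || 3/4 = 3/4
(!(ψ -> χ) || ((φ -> χ) -> !ψ)) || (!((φ || ψ) <-> χ) || (((χ <-> χ) || (φ && φ)) <-> ((χ -> ψ) && (ψ || φ)))) = 1/2 || 3/4 = 3/4

3/4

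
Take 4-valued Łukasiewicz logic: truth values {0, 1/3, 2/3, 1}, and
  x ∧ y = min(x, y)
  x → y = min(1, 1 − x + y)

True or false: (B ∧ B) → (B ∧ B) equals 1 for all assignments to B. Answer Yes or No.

Yes

B = 0 ↦ 1
B = 1/3 ↦ 1
B = 2/3 ↦ 1
B = 1 ↦ 1
Every assignment gives a value ≥ 1.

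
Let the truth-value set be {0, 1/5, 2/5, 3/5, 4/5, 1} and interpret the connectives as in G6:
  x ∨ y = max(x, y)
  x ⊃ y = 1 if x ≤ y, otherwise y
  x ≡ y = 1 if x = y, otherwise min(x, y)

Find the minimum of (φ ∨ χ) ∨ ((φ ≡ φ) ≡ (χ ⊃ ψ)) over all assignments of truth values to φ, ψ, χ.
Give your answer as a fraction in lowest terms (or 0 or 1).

Take φ = 0, ψ = 0, χ = 1/5:
φ ∨ χ = 0 ∨ 1/5 = 1/5
φ ≡ φ = 0 ≡ 0 = 1
χ ⊃ ψ = 1/5 ⊃ 0 = 0
(φ ≡ φ) ≡ (χ ⊃ ψ) = 1 ≡ 0 = 0
(φ ∨ χ) ∨ ((φ ≡ φ) ≡ (χ ⊃ ψ)) = 1/5 ∨ 0 = 1/5
No assignment yields a value below 1/5, so this is the minimum.

1/5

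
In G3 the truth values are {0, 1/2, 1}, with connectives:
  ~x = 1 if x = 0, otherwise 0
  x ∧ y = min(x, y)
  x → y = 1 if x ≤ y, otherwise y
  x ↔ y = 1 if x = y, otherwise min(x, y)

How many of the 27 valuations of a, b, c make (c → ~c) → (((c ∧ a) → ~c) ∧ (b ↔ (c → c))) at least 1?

value 1: 21 assignments (counts)
value 1/2: 3 assignments
value 0: 3 assignments
So 21 of the 27 assignments meet the threshold.

21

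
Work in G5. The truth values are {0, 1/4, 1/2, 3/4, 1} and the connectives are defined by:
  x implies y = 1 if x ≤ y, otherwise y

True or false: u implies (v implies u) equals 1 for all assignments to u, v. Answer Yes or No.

Yes

At u = 3/4, v = 3/4, for instance:
v implies u = 3/4 implies 3/4 = 1
u implies (v implies u) = 3/4 implies 1 = 1
and checking the remaining 24 assignments likewise gives ≥ 1 in every case.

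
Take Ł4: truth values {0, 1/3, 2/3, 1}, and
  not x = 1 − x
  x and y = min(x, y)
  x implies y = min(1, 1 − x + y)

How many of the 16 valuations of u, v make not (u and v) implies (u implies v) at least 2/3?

u = 0, v = 0 ↦ 1  ≥
u = 0, v = 1/3 ↦ 1  ≥
u = 0, v = 2/3 ↦ 1  ≥
u = 0, v = 1 ↦ 1  ≥
u = 1/3, v = 0 ↦ 2/3  ≥
u = 1/3, v = 1/3 ↦ 1  ≥
u = 1/3, v = 2/3 ↦ 1  ≥
u = 1/3, v = 1 ↦ 1  ≥
u = 2/3, v = 0 ↦ 1/3  <
u = 2/3, v = 1/3 ↦ 1  ≥
u = 2/3, v = 2/3 ↦ 1  ≥
u = 2/3, v = 1 ↦ 1  ≥
u = 1, v = 0 ↦ 0  <
u = 1, v = 1/3 ↦ 2/3  ≥
u = 1, v = 2/3 ↦ 1  ≥
u = 1, v = 1 ↦ 1  ≥
So 14 of the 16 assignments meet the threshold.

14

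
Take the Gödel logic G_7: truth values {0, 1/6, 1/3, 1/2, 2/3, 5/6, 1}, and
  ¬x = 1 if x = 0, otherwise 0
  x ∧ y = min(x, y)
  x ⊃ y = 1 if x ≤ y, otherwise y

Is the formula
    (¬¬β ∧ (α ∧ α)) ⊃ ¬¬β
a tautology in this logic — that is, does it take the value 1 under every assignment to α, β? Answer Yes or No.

At α = 1/3, β = 0, for instance:
¬β = ¬0 = 1
¬¬β = ¬1 = 0
α ∧ α = 1/3 ∧ 1/3 = 1/3
¬¬β ∧ (α ∧ α) = 0 ∧ 1/3 = 0
(¬¬β ∧ (α ∧ α)) ⊃ ¬¬β = 0 ⊃ 0 = 1
and checking the remaining 48 assignments likewise gives ≥ 1 in every case.

Yes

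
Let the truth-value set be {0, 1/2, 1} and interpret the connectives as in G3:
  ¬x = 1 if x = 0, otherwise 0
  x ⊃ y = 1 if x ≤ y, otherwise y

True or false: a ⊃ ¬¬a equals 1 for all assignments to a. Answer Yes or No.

a = 0 ↦ 1
a = 1/2 ↦ 1
a = 1 ↦ 1
Every assignment gives a value ≥ 1.

Yes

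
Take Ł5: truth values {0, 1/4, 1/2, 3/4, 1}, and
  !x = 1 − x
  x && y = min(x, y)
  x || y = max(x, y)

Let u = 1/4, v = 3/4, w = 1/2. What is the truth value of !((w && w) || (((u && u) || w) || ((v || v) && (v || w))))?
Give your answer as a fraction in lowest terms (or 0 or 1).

1/4

w && w = 1/2 && 1/2 = 1/2
u && u = 1/4 && 1/4 = 1/4
(u && u) || w = 1/4 || 1/2 = 1/2
v || v = 3/4 || 3/4 = 3/4
v || w = 3/4 || 1/2 = 3/4
(v || v) && (v || w) = 3/4 && 3/4 = 3/4
((u && u) || w) || ((v || v) && (v || w)) = 1/2 || 3/4 = 3/4
(w && w) || (((u && u) || w) || ((v || v) && (v || w))) = 1/2 || 3/4 = 3/4
!((w && w) || (((u && u) || w) || ((v || v) && (v || w)))) = !3/4 = 1/4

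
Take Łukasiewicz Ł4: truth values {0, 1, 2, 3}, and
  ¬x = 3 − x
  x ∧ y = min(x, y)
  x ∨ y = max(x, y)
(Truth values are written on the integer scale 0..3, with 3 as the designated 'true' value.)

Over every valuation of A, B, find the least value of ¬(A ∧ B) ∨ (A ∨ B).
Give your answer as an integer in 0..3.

2

Take A = 1, B = 1:
A ∧ B = 1 ∧ 1 = 1
¬(A ∧ B) = ¬1 = 2
A ∨ B = 1 ∨ 1 = 1
¬(A ∧ B) ∨ (A ∨ B) = 2 ∨ 1 = 2
No assignment yields a value below 2, so this is the minimum.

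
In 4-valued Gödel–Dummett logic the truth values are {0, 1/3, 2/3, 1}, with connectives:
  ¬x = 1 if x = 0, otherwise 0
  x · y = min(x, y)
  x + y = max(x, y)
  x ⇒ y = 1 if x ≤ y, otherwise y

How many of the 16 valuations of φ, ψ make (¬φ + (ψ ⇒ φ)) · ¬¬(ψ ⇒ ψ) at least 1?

φ = 0, ψ = 0 ↦ 1  ≥
φ = 0, ψ = 1/3 ↦ 1  ≥
φ = 0, ψ = 2/3 ↦ 1  ≥
φ = 0, ψ = 1 ↦ 1  ≥
φ = 1/3, ψ = 0 ↦ 1  ≥
φ = 1/3, ψ = 1/3 ↦ 1  ≥
φ = 1/3, ψ = 2/3 ↦ 1/3  <
φ = 1/3, ψ = 1 ↦ 1/3  <
φ = 2/3, ψ = 0 ↦ 1  ≥
φ = 2/3, ψ = 1/3 ↦ 1  ≥
φ = 2/3, ψ = 2/3 ↦ 1  ≥
φ = 2/3, ψ = 1 ↦ 2/3  <
φ = 1, ψ = 0 ↦ 1  ≥
φ = 1, ψ = 1/3 ↦ 1  ≥
φ = 1, ψ = 2/3 ↦ 1  ≥
φ = 1, ψ = 1 ↦ 1  ≥
So 13 of the 16 assignments meet the threshold.

13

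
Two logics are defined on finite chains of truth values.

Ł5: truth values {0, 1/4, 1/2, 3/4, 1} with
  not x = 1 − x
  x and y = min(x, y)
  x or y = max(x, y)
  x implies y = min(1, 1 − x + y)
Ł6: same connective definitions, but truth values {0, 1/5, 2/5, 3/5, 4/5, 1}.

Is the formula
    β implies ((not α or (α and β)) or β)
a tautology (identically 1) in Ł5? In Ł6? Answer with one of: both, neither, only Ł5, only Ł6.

In Ł5: every assignment gives 1 — tautology.
In Ł6: every assignment gives 1 — tautology.

both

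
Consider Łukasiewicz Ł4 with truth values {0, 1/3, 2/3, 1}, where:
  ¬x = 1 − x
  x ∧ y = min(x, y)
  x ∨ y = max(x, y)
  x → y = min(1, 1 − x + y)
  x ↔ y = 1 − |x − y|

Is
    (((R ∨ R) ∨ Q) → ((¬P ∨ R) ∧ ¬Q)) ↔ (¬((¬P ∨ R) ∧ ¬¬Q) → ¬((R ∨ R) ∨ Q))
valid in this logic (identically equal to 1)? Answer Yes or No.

No

Counterexample: take P = 0, Q = 0, R = 1/3.
R ∨ R = 1/3 ∨ 1/3 = 1/3
(R ∨ R) ∨ Q = 1/3 ∨ 0 = 1/3
¬P = ¬0 = 1
¬P ∨ R = 1 ∨ 1/3 = 1
¬Q = ¬0 = 1
(¬P ∨ R) ∧ ¬Q = 1 ∧ 1 = 1
((R ∨ R) ∨ Q) → ((¬P ∨ R) ∧ ¬Q) = 1/3 → 1 = 1
¬P = ¬0 = 1
¬P ∨ R = 1 ∨ 1/3 = 1
¬Q = ¬0 = 1
¬¬Q = ¬1 = 0
(¬P ∨ R) ∧ ¬¬Q = 1 ∧ 0 = 0
¬((¬P ∨ R) ∧ ¬¬Q) = ¬0 = 1
R ∨ R = 1/3 ∨ 1/3 = 1/3
(R ∨ R) ∨ Q = 1/3 ∨ 0 = 1/3
¬((R ∨ R) ∨ Q) = ¬1/3 = 2/3
¬((¬P ∨ R) ∧ ¬¬Q) → ¬((R ∨ R) ∨ Q) = 1 → 2/3 = 2/3
(((R ∨ R) ∨ Q) → ((¬P ∨ R) ∧ ¬Q)) ↔ (¬((¬P ∨ R) ∧ ¬¬Q) → ¬((R ∨ R) ∨ Q)) = 1 ↔ 2/3 = 2/3
This gives 2/3 ≠ 1.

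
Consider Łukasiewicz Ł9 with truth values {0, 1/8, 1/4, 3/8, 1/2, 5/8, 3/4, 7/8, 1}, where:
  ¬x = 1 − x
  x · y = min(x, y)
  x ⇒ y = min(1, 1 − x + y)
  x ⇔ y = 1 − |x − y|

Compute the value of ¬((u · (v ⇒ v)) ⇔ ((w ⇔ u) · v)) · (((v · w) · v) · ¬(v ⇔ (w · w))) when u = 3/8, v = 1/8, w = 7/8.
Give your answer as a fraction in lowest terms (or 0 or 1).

1/8

v ⇒ v = 1/8 ⇒ 1/8 = 1
u · (v ⇒ v) = 3/8 · 1 = 3/8
w ⇔ u = 7/8 ⇔ 3/8 = 1/2
(w ⇔ u) · v = 1/2 · 1/8 = 1/8
(u · (v ⇒ v)) ⇔ ((w ⇔ u) · v) = 3/8 ⇔ 1/8 = 3/4
¬((u · (v ⇒ v)) ⇔ ((w ⇔ u) · v)) = ¬3/4 = 1/4
v · w = 1/8 · 7/8 = 1/8
(v · w) · v = 1/8 · 1/8 = 1/8
w · w = 7/8 · 7/8 = 7/8
v ⇔ (w · w) = 1/8 ⇔ 7/8 = 1/4
¬(v ⇔ (w · w)) = ¬1/4 = 3/4
((v · w) · v) · ¬(v ⇔ (w · w)) = 1/8 · 3/4 = 1/8
¬((u · (v ⇒ v)) ⇔ ((w ⇔ u) · v)) · (((v · w) · v) · ¬(v ⇔ (w · w))) = 1/4 · 1/8 = 1/8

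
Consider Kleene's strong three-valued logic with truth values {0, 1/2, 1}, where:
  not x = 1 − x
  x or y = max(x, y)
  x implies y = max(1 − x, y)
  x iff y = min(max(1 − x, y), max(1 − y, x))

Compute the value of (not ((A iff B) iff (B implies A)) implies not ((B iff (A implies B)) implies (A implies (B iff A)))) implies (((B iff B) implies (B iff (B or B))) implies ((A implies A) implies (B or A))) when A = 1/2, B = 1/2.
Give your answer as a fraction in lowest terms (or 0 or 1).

1/2

A iff B = 1/2 iff 1/2 = 1/2
B implies A = 1/2 implies 1/2 = 1/2
(A iff B) iff (B implies A) = 1/2 iff 1/2 = 1/2
not ((A iff B) iff (B implies A)) = not 1/2 = 1/2
A implies B = 1/2 implies 1/2 = 1/2
B iff (A implies B) = 1/2 iff 1/2 = 1/2
B iff A = 1/2 iff 1/2 = 1/2
A implies (B iff A) = 1/2 implies 1/2 = 1/2
(B iff (A implies B)) implies (A implies (B iff A)) = 1/2 implies 1/2 = 1/2
not ((B iff (A implies B)) implies (A implies (B iff A))) = not 1/2 = 1/2
not ((A iff B) iff (B implies A)) implies not ((B iff (A implies B)) implies (A implies (B iff A))) = 1/2 implies 1/2 = 1/2
B iff B = 1/2 iff 1/2 = 1/2
B or B = 1/2 or 1/2 = 1/2
B iff (B or B) = 1/2 iff 1/2 = 1/2
(B iff B) implies (B iff (B or B)) = 1/2 implies 1/2 = 1/2
A implies A = 1/2 implies 1/2 = 1/2
B or A = 1/2 or 1/2 = 1/2
(A implies A) implies (B or A) = 1/2 implies 1/2 = 1/2
((B iff B) implies (B iff (B or B))) implies ((A implies A) implies (B or A)) = 1/2 implies 1/2 = 1/2
(not ((A iff B) iff (B implies A)) implies not ((B iff (A implies B)) implies (A implies (B iff A)))) implies (((B iff B) implies (B iff (B or B))) implies ((A implies A) implies (B or A))) = 1/2 implies 1/2 = 1/2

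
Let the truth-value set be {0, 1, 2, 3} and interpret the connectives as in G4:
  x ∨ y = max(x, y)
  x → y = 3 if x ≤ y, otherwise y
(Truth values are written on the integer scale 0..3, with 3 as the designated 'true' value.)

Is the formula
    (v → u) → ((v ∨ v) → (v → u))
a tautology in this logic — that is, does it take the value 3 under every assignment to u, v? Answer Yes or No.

Yes

u = 0, v = 0 ↦ 3
u = 0, v = 1 ↦ 3
u = 0, v = 2 ↦ 3
u = 0, v = 3 ↦ 3
u = 1, v = 0 ↦ 3
u = 1, v = 1 ↦ 3
u = 1, v = 2 ↦ 3
u = 1, v = 3 ↦ 3
u = 2, v = 0 ↦ 3
u = 2, v = 1 ↦ 3
u = 2, v = 2 ↦ 3
u = 2, v = 3 ↦ 3
u = 3, v = 0 ↦ 3
u = 3, v = 1 ↦ 3
u = 3, v = 2 ↦ 3
u = 3, v = 3 ↦ 3
Every assignment gives a value ≥ 3.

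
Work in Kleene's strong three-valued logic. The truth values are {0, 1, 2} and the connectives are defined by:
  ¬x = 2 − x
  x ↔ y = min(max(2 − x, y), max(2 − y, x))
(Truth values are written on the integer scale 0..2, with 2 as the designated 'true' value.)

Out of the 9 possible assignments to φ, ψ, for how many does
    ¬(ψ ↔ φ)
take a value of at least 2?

2

φ = 0, ψ = 0 ↦ 0  <
φ = 0, ψ = 1 ↦ 1  <
φ = 0, ψ = 2 ↦ 2  ≥
φ = 1, ψ = 0 ↦ 1  <
φ = 1, ψ = 1 ↦ 1  <
φ = 1, ψ = 2 ↦ 1  <
φ = 2, ψ = 0 ↦ 2  ≥
φ = 2, ψ = 1 ↦ 1  <
φ = 2, ψ = 2 ↦ 0  <
So 2 of the 9 assignments meet the threshold.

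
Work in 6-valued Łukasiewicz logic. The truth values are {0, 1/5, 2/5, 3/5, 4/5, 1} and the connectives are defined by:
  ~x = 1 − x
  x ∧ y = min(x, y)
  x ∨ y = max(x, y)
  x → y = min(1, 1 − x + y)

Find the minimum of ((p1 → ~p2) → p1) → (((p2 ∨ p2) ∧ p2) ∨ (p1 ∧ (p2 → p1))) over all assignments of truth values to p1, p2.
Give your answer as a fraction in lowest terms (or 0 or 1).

4/5

Take p1 = 3/5, p2 = 3/5:
~p2 = ~3/5 = 2/5
p1 → ~p2 = 3/5 → 2/5 = 4/5
(p1 → ~p2) → p1 = 4/5 → 3/5 = 4/5
p2 ∨ p2 = 3/5 ∨ 3/5 = 3/5
(p2 ∨ p2) ∧ p2 = 3/5 ∧ 3/5 = 3/5
p2 → p1 = 3/5 → 3/5 = 1
p1 ∧ (p2 → p1) = 3/5 ∧ 1 = 3/5
((p2 ∨ p2) ∧ p2) ∨ (p1 ∧ (p2 → p1)) = 3/5 ∨ 3/5 = 3/5
((p1 → ~p2) → p1) → (((p2 ∨ p2) ∧ p2) ∨ (p1 ∧ (p2 → p1))) = 4/5 → 3/5 = 4/5
No assignment yields a value below 4/5, so this is the minimum.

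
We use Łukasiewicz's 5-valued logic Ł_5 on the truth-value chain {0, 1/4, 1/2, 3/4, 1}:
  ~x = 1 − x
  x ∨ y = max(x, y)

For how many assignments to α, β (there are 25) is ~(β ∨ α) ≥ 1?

1

value 1: 1 assignment (counts)
value 3/4: 3 assignments
value 1/2: 5 assignments
value 1/4: 7 assignments
value 0: 9 assignments
So 1 of the 25 assignments meets the threshold.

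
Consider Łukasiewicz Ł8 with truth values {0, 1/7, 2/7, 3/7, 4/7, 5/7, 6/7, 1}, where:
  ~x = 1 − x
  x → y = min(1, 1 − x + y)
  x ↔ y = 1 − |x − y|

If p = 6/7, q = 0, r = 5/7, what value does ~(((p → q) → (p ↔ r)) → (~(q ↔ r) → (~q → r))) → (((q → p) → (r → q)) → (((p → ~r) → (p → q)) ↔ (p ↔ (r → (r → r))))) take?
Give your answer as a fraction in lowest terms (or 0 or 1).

1

p → q = 6/7 → 0 = 1/7
p ↔ r = 6/7 ↔ 5/7 = 6/7
(p → q) → (p ↔ r) = 1/7 → 6/7 = 1
q ↔ r = 0 ↔ 5/7 = 2/7
~(q ↔ r) = ~2/7 = 5/7
~q = ~0 = 1
~q → r = 1 → 5/7 = 5/7
~(q ↔ r) → (~q → r) = 5/7 → 5/7 = 1
((p → q) → (p ↔ r)) → (~(q ↔ r) → (~q → r)) = 1 → 1 = 1
~(((p → q) → (p ↔ r)) → (~(q ↔ r) → (~q → r))) = ~1 = 0
q → p = 0 → 6/7 = 1
r → q = 5/7 → 0 = 2/7
(q → p) → (r → q) = 1 → 2/7 = 2/7
~r = ~5/7 = 2/7
p → ~r = 6/7 → 2/7 = 3/7
p → q = 6/7 → 0 = 1/7
(p → ~r) → (p → q) = 3/7 → 1/7 = 5/7
r → r = 5/7 → 5/7 = 1
r → (r → r) = 5/7 → 1 = 1
p ↔ (r → (r → r)) = 6/7 ↔ 1 = 6/7
((p → ~r) → (p → q)) ↔ (p ↔ (r → (r → r))) = 5/7 ↔ 6/7 = 6/7
((q → p) → (r → q)) → (((p → ~r) → (p → q)) ↔ (p ↔ (r → (r → r)))) = 2/7 → 6/7 = 1
~(((p → q) → (p ↔ r)) → (~(q ↔ r) → (~q → r))) → (((q → p) → (r → q)) → (((p → ~r) → (p → q)) ↔ (p ↔ (r → (r → r))))) = 0 → 1 = 1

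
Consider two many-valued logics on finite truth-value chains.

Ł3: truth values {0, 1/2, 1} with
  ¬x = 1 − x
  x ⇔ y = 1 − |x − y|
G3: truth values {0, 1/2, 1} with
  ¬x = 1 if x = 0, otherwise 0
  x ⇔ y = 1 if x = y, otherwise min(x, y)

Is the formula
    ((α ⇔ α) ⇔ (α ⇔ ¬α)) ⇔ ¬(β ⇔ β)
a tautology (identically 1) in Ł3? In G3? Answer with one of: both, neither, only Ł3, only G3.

only G3

In Ł3: at α = 1/2, β = 0 the value is 0 — not a tautology.
In G3: every assignment gives 1 — tautology.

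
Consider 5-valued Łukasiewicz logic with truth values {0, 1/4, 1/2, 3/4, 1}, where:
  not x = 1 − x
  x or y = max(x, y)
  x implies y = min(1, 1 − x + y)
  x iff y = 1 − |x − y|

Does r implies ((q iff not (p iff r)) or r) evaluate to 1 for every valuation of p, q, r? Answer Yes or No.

At p = 1/2, q = 1, r = 1, for instance:
p iff r = 1/2 iff 1 = 1/2
not (p iff r) = not 1/2 = 1/2
q iff not (p iff r) = 1 iff 1/2 = 1/2
(q iff not (p iff r)) or r = 1/2 or 1 = 1
r implies ((q iff not (p iff r)) or r) = 1 implies 1 = 1
and checking the remaining 124 assignments likewise gives ≥ 1 in every case.

Yes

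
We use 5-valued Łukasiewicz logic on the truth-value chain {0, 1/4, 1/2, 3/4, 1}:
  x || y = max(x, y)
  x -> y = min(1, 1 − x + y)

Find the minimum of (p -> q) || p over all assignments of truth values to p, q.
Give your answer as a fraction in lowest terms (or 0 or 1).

Take p = 1/2, q = 0:
p -> q = 1/2 -> 0 = 1/2
(p -> q) || p = 1/2 || 1/2 = 1/2
No assignment yields a value below 1/2, so this is the minimum.

1/2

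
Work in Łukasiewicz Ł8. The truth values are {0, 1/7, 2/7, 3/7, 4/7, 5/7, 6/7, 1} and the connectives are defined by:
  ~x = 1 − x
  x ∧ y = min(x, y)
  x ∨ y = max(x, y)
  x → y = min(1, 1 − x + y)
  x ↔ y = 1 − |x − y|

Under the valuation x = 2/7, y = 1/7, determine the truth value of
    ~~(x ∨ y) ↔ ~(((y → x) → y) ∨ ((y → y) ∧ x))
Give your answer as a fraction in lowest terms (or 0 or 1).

4/7

x ∨ y = 2/7 ∨ 1/7 = 2/7
~(x ∨ y) = ~2/7 = 5/7
~~(x ∨ y) = ~5/7 = 2/7
y → x = 1/7 → 2/7 = 1
(y → x) → y = 1 → 1/7 = 1/7
y → y = 1/7 → 1/7 = 1
(y → y) ∧ x = 1 ∧ 2/7 = 2/7
((y → x) → y) ∨ ((y → y) ∧ x) = 1/7 ∨ 2/7 = 2/7
~(((y → x) → y) ∨ ((y → y) ∧ x)) = ~2/7 = 5/7
~~(x ∨ y) ↔ ~(((y → x) → y) ∨ ((y → y) ∧ x)) = 2/7 ↔ 5/7 = 4/7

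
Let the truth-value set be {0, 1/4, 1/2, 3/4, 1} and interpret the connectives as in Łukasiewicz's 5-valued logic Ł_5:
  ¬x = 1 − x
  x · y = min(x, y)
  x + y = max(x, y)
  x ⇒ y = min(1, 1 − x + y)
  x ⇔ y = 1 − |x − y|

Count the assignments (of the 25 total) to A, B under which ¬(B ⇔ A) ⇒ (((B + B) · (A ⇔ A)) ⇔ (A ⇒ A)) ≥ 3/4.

21

value 1: 19 assignments (counts)
value 3/4: 2 assignments (counts)
value 1/2: 2 assignments
value 1/4: 1 assignment
value 0: 1 assignment
So 21 of the 25 assignments meet the threshold.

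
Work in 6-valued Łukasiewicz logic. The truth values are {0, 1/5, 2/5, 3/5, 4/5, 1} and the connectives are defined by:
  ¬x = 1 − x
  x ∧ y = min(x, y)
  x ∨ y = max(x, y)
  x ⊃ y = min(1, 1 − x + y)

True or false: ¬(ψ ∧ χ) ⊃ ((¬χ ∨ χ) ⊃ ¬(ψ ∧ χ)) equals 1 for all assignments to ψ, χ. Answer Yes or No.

At ψ = 0, χ = 1/5, for instance:
ψ ∧ χ = 0 ∧ 1/5 = 0
¬(ψ ∧ χ) = ¬0 = 1
¬χ = ¬1/5 = 4/5
¬χ ∨ χ = 4/5 ∨ 1/5 = 4/5
(¬χ ∨ χ) ⊃ ¬(ψ ∧ χ) = 4/5 ⊃ 1 = 1
¬(ψ ∧ χ) ⊃ ((¬χ ∨ χ) ⊃ ¬(ψ ∧ χ)) = 1 ⊃ 1 = 1
and checking the remaining 35 assignments likewise gives ≥ 1 in every case.

Yes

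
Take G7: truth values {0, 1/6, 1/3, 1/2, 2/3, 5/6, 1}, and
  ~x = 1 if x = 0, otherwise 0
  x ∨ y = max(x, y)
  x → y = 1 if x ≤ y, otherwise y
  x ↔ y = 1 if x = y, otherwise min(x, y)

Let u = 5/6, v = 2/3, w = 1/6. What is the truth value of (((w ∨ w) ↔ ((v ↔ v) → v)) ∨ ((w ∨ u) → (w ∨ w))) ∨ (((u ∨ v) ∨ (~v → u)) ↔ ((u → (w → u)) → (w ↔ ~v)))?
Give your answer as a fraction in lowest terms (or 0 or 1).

1/6

w ∨ w = 1/6 ∨ 1/6 = 1/6
v ↔ v = 2/3 ↔ 2/3 = 1
(v ↔ v) → v = 1 → 2/3 = 2/3
(w ∨ w) ↔ ((v ↔ v) → v) = 1/6 ↔ 2/3 = 1/6
w ∨ u = 1/6 ∨ 5/6 = 5/6
w ∨ w = 1/6 ∨ 1/6 = 1/6
(w ∨ u) → (w ∨ w) = 5/6 → 1/6 = 1/6
((w ∨ w) ↔ ((v ↔ v) → v)) ∨ ((w ∨ u) → (w ∨ w)) = 1/6 ∨ 1/6 = 1/6
u ∨ v = 5/6 ∨ 2/3 = 5/6
~v = ~2/3 = 0
~v → u = 0 → 5/6 = 1
(u ∨ v) ∨ (~v → u) = 5/6 ∨ 1 = 1
w → u = 1/6 → 5/6 = 1
u → (w → u) = 5/6 → 1 = 1
~v = ~2/3 = 0
w ↔ ~v = 1/6 ↔ 0 = 0
(u → (w → u)) → (w ↔ ~v) = 1 → 0 = 0
((u ∨ v) ∨ (~v → u)) ↔ ((u → (w → u)) → (w ↔ ~v)) = 1 ↔ 0 = 0
(((w ∨ w) ↔ ((v ↔ v) → v)) ∨ ((w ∨ u) → (w ∨ w))) ∨ (((u ∨ v) ∨ (~v → u)) ↔ ((u → (w → u)) → (w ↔ ~v))) = 1/6 ∨ 0 = 1/6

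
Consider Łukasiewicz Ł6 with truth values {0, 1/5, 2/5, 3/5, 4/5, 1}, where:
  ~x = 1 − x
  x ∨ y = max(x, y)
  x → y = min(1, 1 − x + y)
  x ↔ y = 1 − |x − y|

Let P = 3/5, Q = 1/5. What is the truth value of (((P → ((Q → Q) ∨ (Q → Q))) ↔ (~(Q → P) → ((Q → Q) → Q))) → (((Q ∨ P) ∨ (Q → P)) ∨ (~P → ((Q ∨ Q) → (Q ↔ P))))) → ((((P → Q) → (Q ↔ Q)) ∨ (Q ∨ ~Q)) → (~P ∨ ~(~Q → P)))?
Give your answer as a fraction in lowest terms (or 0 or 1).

Q → Q = 1/5 → 1/5 = 1
Q → Q = 1/5 → 1/5 = 1
(Q → Q) ∨ (Q → Q) = 1 ∨ 1 = 1
P → ((Q → Q) ∨ (Q → Q)) = 3/5 → 1 = 1
Q → P = 1/5 → 3/5 = 1
~(Q → P) = ~1 = 0
Q → Q = 1/5 → 1/5 = 1
(Q → Q) → Q = 1 → 1/5 = 1/5
~(Q → P) → ((Q → Q) → Q) = 0 → 1/5 = 1
(P → ((Q → Q) ∨ (Q → Q))) ↔ (~(Q → P) → ((Q → Q) → Q)) = 1 ↔ 1 = 1
Q ∨ P = 1/5 ∨ 3/5 = 3/5
Q → P = 1/5 → 3/5 = 1
(Q ∨ P) ∨ (Q → P) = 3/5 ∨ 1 = 1
~P = ~3/5 = 2/5
Q ∨ Q = 1/5 ∨ 1/5 = 1/5
Q ↔ P = 1/5 ↔ 3/5 = 3/5
(Q ∨ Q) → (Q ↔ P) = 1/5 → 3/5 = 1
~P → ((Q ∨ Q) → (Q ↔ P)) = 2/5 → 1 = 1
((Q ∨ P) ∨ (Q → P)) ∨ (~P → ((Q ∨ Q) → (Q ↔ P))) = 1 ∨ 1 = 1
((P → ((Q → Q) ∨ (Q → Q))) ↔ (~(Q → P) → ((Q → Q) → Q))) → (((Q ∨ P) ∨ (Q → P)) ∨ (~P → ((Q ∨ Q) → (Q ↔ P)))) = 1 → 1 = 1
P → Q = 3/5 → 1/5 = 3/5
Q ↔ Q = 1/5 ↔ 1/5 = 1
(P → Q) → (Q ↔ Q) = 3/5 → 1 = 1
~Q = ~1/5 = 4/5
Q ∨ ~Q = 1/5 ∨ 4/5 = 4/5
((P → Q) → (Q ↔ Q)) ∨ (Q ∨ ~Q) = 1 ∨ 4/5 = 1
~P = ~3/5 = 2/5
~Q = ~1/5 = 4/5
~Q → P = 4/5 → 3/5 = 4/5
~(~Q → P) = ~4/5 = 1/5
~P ∨ ~(~Q → P) = 2/5 ∨ 1/5 = 2/5
(((P → Q) → (Q ↔ Q)) ∨ (Q ∨ ~Q)) → (~P ∨ ~(~Q → P)) = 1 → 2/5 = 2/5
(((P → ((Q → Q) ∨ (Q → Q))) ↔ (~(Q → P) → ((Q → Q) → Q))) → (((Q ∨ P) ∨ (Q → P)) ∨ (~P → ((Q ∨ Q) → (Q ↔ P))))) → ((((P → Q) → (Q ↔ Q)) ∨ (Q ∨ ~Q)) → (~P ∨ ~(~Q → P))) = 1 → 2/5 = 2/5

2/5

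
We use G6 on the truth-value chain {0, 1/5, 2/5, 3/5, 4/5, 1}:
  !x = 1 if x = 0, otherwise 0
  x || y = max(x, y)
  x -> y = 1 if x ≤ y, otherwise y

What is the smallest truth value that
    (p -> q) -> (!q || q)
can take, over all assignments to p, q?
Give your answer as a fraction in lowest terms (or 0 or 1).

1/5

Take p = 0, q = 1/5:
p -> q = 0 -> 1/5 = 1
!q = !1/5 = 0
!q || q = 0 || 1/5 = 1/5
(p -> q) -> (!q || q) = 1 -> 1/5 = 1/5
No assignment yields a value below 1/5, so this is the minimum.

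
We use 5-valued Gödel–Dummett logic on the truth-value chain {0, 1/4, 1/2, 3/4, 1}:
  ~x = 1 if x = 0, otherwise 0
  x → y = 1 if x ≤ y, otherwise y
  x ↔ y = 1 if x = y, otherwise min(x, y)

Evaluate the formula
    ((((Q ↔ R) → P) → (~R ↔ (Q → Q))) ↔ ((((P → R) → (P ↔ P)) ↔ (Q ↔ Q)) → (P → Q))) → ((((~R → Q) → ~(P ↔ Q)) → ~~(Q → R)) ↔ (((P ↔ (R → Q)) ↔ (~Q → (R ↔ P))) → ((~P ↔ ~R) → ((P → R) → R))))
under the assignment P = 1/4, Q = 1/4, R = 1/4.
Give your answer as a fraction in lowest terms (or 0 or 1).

Q ↔ R = 1/4 ↔ 1/4 = 1
(Q ↔ R) → P = 1 → 1/4 = 1/4
~R = ~1/4 = 0
Q → Q = 1/4 → 1/4 = 1
~R ↔ (Q → Q) = 0 ↔ 1 = 0
((Q ↔ R) → P) → (~R ↔ (Q → Q)) = 1/4 → 0 = 0
P → R = 1/4 → 1/4 = 1
P ↔ P = 1/4 ↔ 1/4 = 1
(P → R) → (P ↔ P) = 1 → 1 = 1
Q ↔ Q = 1/4 ↔ 1/4 = 1
((P → R) → (P ↔ P)) ↔ (Q ↔ Q) = 1 ↔ 1 = 1
P → Q = 1/4 → 1/4 = 1
(((P → R) → (P ↔ P)) ↔ (Q ↔ Q)) → (P → Q) = 1 → 1 = 1
(((Q ↔ R) → P) → (~R ↔ (Q → Q))) ↔ ((((P → R) → (P ↔ P)) ↔ (Q ↔ Q)) → (P → Q)) = 0 ↔ 1 = 0
~R = ~1/4 = 0
~R → Q = 0 → 1/4 = 1
P ↔ Q = 1/4 ↔ 1/4 = 1
~(P ↔ Q) = ~1 = 0
(~R → Q) → ~(P ↔ Q) = 1 → 0 = 0
Q → R = 1/4 → 1/4 = 1
~(Q → R) = ~1 = 0
~~(Q → R) = ~0 = 1
((~R → Q) → ~(P ↔ Q)) → ~~(Q → R) = 0 → 1 = 1
R → Q = 1/4 → 1/4 = 1
P ↔ (R → Q) = 1/4 ↔ 1 = 1/4
~Q = ~1/4 = 0
R ↔ P = 1/4 ↔ 1/4 = 1
~Q → (R ↔ P) = 0 → 1 = 1
(P ↔ (R → Q)) ↔ (~Q → (R ↔ P)) = 1/4 ↔ 1 = 1/4
~P = ~1/4 = 0
~R = ~1/4 = 0
~P ↔ ~R = 0 ↔ 0 = 1
P → R = 1/4 → 1/4 = 1
(P → R) → R = 1 → 1/4 = 1/4
(~P ↔ ~R) → ((P → R) → R) = 1 → 1/4 = 1/4
((P ↔ (R → Q)) ↔ (~Q → (R ↔ P))) → ((~P ↔ ~R) → ((P → R) → R)) = 1/4 → 1/4 = 1
(((~R → Q) → ~(P ↔ Q)) → ~~(Q → R)) ↔ (((P ↔ (R → Q)) ↔ (~Q → (R ↔ P))) → ((~P ↔ ~R) → ((P → R) → R))) = 1 ↔ 1 = 1
((((Q ↔ R) → P) → (~R ↔ (Q → Q))) ↔ ((((P → R) → (P ↔ P)) ↔ (Q ↔ Q)) → (P → Q))) → ((((~R → Q) → ~(P ↔ Q)) → ~~(Q → R)) ↔ (((P ↔ (R → Q)) ↔ (~Q → (R ↔ P))) → ((~P ↔ ~R) → ((P → R) → R)))) = 0 → 1 = 1

1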